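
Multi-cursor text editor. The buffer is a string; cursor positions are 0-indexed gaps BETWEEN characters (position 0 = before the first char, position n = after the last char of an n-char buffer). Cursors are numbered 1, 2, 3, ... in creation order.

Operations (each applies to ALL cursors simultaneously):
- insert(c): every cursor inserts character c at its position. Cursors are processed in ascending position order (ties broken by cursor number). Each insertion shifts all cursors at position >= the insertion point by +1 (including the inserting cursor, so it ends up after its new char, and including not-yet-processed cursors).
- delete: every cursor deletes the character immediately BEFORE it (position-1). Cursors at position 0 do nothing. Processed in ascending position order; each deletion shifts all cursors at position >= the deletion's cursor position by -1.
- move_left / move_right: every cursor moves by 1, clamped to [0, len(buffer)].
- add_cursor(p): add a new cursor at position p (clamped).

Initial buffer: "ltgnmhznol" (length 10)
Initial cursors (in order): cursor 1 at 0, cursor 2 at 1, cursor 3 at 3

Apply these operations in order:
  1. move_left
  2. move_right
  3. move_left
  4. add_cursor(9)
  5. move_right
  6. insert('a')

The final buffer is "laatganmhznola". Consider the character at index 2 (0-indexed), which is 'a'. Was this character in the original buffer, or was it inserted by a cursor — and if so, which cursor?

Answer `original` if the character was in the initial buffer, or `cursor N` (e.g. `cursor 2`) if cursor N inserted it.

Answer: cursor 2

Derivation:
After op 1 (move_left): buffer="ltgnmhznol" (len 10), cursors c1@0 c2@0 c3@2, authorship ..........
After op 2 (move_right): buffer="ltgnmhznol" (len 10), cursors c1@1 c2@1 c3@3, authorship ..........
After op 3 (move_left): buffer="ltgnmhznol" (len 10), cursors c1@0 c2@0 c3@2, authorship ..........
After op 4 (add_cursor(9)): buffer="ltgnmhznol" (len 10), cursors c1@0 c2@0 c3@2 c4@9, authorship ..........
After op 5 (move_right): buffer="ltgnmhznol" (len 10), cursors c1@1 c2@1 c3@3 c4@10, authorship ..........
After op 6 (insert('a')): buffer="laatganmhznola" (len 14), cursors c1@3 c2@3 c3@6 c4@14, authorship .12..3.......4
Authorship (.=original, N=cursor N): . 1 2 . . 3 . . . . . . . 4
Index 2: author = 2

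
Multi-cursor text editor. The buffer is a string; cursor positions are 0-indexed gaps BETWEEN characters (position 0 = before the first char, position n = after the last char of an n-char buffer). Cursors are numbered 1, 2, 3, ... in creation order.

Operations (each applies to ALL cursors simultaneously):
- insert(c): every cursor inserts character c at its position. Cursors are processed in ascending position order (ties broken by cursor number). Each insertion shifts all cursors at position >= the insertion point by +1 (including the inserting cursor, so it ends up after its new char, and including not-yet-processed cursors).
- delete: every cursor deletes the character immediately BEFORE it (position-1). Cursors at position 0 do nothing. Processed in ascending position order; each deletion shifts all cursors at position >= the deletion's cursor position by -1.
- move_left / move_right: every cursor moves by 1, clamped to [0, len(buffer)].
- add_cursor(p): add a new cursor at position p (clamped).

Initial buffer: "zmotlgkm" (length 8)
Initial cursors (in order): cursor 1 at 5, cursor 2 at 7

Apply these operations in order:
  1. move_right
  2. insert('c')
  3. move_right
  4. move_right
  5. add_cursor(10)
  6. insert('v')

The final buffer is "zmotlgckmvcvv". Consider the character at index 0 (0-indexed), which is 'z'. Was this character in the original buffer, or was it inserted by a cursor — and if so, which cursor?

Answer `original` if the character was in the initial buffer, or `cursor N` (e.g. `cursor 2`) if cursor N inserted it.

After op 1 (move_right): buffer="zmotlgkm" (len 8), cursors c1@6 c2@8, authorship ........
After op 2 (insert('c')): buffer="zmotlgckmc" (len 10), cursors c1@7 c2@10, authorship ......1..2
After op 3 (move_right): buffer="zmotlgckmc" (len 10), cursors c1@8 c2@10, authorship ......1..2
After op 4 (move_right): buffer="zmotlgckmc" (len 10), cursors c1@9 c2@10, authorship ......1..2
After op 5 (add_cursor(10)): buffer="zmotlgckmc" (len 10), cursors c1@9 c2@10 c3@10, authorship ......1..2
After op 6 (insert('v')): buffer="zmotlgckmvcvv" (len 13), cursors c1@10 c2@13 c3@13, authorship ......1..1223
Authorship (.=original, N=cursor N): . . . . . . 1 . . 1 2 2 3
Index 0: author = original

Answer: original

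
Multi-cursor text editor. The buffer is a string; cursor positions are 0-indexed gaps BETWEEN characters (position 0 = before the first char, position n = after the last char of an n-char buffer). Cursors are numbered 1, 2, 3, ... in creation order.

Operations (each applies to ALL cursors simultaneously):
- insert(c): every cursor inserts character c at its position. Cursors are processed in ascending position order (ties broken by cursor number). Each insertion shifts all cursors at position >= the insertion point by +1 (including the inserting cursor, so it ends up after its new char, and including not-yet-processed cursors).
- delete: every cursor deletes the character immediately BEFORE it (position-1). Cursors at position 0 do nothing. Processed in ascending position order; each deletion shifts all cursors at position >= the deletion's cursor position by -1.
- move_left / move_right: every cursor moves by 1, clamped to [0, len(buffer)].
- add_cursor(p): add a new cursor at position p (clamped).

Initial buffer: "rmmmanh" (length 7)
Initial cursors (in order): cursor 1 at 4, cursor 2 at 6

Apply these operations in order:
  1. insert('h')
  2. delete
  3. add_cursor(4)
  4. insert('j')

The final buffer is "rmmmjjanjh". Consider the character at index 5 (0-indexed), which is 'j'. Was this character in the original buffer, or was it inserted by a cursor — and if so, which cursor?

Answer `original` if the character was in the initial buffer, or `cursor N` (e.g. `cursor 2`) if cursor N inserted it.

After op 1 (insert('h')): buffer="rmmmhanhh" (len 9), cursors c1@5 c2@8, authorship ....1..2.
After op 2 (delete): buffer="rmmmanh" (len 7), cursors c1@4 c2@6, authorship .......
After op 3 (add_cursor(4)): buffer="rmmmanh" (len 7), cursors c1@4 c3@4 c2@6, authorship .......
After op 4 (insert('j')): buffer="rmmmjjanjh" (len 10), cursors c1@6 c3@6 c2@9, authorship ....13..2.
Authorship (.=original, N=cursor N): . . . . 1 3 . . 2 .
Index 5: author = 3

Answer: cursor 3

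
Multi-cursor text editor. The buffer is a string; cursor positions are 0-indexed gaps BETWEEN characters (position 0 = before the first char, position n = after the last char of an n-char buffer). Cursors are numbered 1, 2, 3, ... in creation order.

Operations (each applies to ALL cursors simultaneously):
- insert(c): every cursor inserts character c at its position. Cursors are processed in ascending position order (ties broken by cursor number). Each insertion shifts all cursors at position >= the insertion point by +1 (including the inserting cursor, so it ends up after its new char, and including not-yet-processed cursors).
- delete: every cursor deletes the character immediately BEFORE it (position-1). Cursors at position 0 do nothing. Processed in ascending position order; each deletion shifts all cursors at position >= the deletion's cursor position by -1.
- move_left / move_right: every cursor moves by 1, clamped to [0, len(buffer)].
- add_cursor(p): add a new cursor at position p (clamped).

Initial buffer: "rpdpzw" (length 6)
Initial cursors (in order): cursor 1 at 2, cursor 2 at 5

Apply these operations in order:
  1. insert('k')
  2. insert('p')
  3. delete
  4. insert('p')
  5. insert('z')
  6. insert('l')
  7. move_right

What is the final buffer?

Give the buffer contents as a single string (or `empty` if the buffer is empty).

After op 1 (insert('k')): buffer="rpkdpzkw" (len 8), cursors c1@3 c2@7, authorship ..1...2.
After op 2 (insert('p')): buffer="rpkpdpzkpw" (len 10), cursors c1@4 c2@9, authorship ..11...22.
After op 3 (delete): buffer="rpkdpzkw" (len 8), cursors c1@3 c2@7, authorship ..1...2.
After op 4 (insert('p')): buffer="rpkpdpzkpw" (len 10), cursors c1@4 c2@9, authorship ..11...22.
After op 5 (insert('z')): buffer="rpkpzdpzkpzw" (len 12), cursors c1@5 c2@11, authorship ..111...222.
After op 6 (insert('l')): buffer="rpkpzldpzkpzlw" (len 14), cursors c1@6 c2@13, authorship ..1111...2222.
After op 7 (move_right): buffer="rpkpzldpzkpzlw" (len 14), cursors c1@7 c2@14, authorship ..1111...2222.

Answer: rpkpzldpzkpzlw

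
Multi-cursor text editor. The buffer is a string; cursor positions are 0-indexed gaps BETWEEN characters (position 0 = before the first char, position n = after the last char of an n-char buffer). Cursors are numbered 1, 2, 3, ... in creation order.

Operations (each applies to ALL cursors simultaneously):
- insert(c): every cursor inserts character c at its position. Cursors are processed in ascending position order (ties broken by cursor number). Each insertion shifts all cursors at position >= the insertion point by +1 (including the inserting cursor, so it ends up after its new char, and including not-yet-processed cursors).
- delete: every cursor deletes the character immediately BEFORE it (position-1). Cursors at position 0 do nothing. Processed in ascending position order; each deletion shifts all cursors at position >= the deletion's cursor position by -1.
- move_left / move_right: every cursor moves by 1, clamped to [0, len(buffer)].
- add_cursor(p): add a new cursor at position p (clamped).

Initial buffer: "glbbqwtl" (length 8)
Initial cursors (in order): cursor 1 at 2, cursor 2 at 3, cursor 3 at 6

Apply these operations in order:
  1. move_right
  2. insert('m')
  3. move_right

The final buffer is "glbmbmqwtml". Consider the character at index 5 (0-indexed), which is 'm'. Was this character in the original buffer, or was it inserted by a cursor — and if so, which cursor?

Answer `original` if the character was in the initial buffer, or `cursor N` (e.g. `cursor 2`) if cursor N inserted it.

After op 1 (move_right): buffer="glbbqwtl" (len 8), cursors c1@3 c2@4 c3@7, authorship ........
After op 2 (insert('m')): buffer="glbmbmqwtml" (len 11), cursors c1@4 c2@6 c3@10, authorship ...1.2...3.
After op 3 (move_right): buffer="glbmbmqwtml" (len 11), cursors c1@5 c2@7 c3@11, authorship ...1.2...3.
Authorship (.=original, N=cursor N): . . . 1 . 2 . . . 3 .
Index 5: author = 2

Answer: cursor 2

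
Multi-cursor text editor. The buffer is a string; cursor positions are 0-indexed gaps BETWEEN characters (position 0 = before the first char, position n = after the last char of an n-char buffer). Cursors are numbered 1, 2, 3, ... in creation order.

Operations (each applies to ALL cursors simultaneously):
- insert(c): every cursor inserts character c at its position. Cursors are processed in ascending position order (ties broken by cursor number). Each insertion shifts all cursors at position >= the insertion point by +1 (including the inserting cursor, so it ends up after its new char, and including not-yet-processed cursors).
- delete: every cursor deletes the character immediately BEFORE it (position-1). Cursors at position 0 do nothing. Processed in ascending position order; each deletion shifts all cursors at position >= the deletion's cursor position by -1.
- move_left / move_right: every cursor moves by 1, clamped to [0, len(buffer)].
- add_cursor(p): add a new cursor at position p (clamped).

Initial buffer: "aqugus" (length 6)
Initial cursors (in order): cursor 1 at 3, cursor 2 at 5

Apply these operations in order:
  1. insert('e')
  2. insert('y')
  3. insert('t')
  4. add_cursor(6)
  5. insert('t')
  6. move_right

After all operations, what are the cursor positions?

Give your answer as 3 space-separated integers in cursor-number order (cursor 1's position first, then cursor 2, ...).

Answer: 9 15 9

Derivation:
After op 1 (insert('e')): buffer="aquegues" (len 8), cursors c1@4 c2@7, authorship ...1..2.
After op 2 (insert('y')): buffer="aqueygueys" (len 10), cursors c1@5 c2@9, authorship ...11..22.
After op 3 (insert('t')): buffer="aqueytgueyts" (len 12), cursors c1@6 c2@11, authorship ...111..222.
After op 4 (add_cursor(6)): buffer="aqueytgueyts" (len 12), cursors c1@6 c3@6 c2@11, authorship ...111..222.
After op 5 (insert('t')): buffer="aqueytttgueytts" (len 15), cursors c1@8 c3@8 c2@14, authorship ...11113..2222.
After op 6 (move_right): buffer="aqueytttgueytts" (len 15), cursors c1@9 c3@9 c2@15, authorship ...11113..2222.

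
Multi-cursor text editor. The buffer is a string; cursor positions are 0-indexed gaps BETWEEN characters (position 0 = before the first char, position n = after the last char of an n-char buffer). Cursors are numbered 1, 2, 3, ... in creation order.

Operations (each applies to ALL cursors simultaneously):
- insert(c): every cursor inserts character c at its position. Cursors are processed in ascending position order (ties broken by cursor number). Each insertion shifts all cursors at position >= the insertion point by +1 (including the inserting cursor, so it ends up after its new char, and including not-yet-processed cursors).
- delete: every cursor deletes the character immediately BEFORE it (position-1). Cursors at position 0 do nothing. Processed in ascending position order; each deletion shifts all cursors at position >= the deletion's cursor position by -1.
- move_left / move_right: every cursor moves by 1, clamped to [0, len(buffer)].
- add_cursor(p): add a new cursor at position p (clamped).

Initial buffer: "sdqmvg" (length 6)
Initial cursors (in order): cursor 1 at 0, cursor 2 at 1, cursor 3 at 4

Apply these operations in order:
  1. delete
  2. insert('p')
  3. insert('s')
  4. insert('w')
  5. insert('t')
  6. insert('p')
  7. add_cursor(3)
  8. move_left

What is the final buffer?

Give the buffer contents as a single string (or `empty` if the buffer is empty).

After op 1 (delete): buffer="dqvg" (len 4), cursors c1@0 c2@0 c3@2, authorship ....
After op 2 (insert('p')): buffer="ppdqpvg" (len 7), cursors c1@2 c2@2 c3@5, authorship 12..3..
After op 3 (insert('s')): buffer="ppssdqpsvg" (len 10), cursors c1@4 c2@4 c3@8, authorship 1212..33..
After op 4 (insert('w')): buffer="ppsswwdqpswvg" (len 13), cursors c1@6 c2@6 c3@11, authorship 121212..333..
After op 5 (insert('t')): buffer="ppsswwttdqpswtvg" (len 16), cursors c1@8 c2@8 c3@14, authorship 12121212..3333..
After op 6 (insert('p')): buffer="ppsswwttppdqpswtpvg" (len 19), cursors c1@10 c2@10 c3@17, authorship 1212121212..33333..
After op 7 (add_cursor(3)): buffer="ppsswwttppdqpswtpvg" (len 19), cursors c4@3 c1@10 c2@10 c3@17, authorship 1212121212..33333..
After op 8 (move_left): buffer="ppsswwttppdqpswtpvg" (len 19), cursors c4@2 c1@9 c2@9 c3@16, authorship 1212121212..33333..

Answer: ppsswwttppdqpswtpvg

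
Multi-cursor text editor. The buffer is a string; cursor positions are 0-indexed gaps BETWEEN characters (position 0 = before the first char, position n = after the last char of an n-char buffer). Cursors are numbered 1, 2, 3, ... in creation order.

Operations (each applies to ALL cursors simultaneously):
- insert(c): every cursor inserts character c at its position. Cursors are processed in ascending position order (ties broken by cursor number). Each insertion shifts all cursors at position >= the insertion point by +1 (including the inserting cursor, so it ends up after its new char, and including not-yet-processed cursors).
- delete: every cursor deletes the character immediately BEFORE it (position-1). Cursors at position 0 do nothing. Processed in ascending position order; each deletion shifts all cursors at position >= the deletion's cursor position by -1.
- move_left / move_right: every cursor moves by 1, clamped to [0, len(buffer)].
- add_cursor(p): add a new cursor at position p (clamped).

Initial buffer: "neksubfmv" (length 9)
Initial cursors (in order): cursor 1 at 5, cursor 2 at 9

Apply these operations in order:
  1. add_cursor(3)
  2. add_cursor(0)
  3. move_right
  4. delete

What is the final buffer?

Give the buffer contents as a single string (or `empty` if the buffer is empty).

Answer: ekufm

Derivation:
After op 1 (add_cursor(3)): buffer="neksubfmv" (len 9), cursors c3@3 c1@5 c2@9, authorship .........
After op 2 (add_cursor(0)): buffer="neksubfmv" (len 9), cursors c4@0 c3@3 c1@5 c2@9, authorship .........
After op 3 (move_right): buffer="neksubfmv" (len 9), cursors c4@1 c3@4 c1@6 c2@9, authorship .........
After op 4 (delete): buffer="ekufm" (len 5), cursors c4@0 c3@2 c1@3 c2@5, authorship .....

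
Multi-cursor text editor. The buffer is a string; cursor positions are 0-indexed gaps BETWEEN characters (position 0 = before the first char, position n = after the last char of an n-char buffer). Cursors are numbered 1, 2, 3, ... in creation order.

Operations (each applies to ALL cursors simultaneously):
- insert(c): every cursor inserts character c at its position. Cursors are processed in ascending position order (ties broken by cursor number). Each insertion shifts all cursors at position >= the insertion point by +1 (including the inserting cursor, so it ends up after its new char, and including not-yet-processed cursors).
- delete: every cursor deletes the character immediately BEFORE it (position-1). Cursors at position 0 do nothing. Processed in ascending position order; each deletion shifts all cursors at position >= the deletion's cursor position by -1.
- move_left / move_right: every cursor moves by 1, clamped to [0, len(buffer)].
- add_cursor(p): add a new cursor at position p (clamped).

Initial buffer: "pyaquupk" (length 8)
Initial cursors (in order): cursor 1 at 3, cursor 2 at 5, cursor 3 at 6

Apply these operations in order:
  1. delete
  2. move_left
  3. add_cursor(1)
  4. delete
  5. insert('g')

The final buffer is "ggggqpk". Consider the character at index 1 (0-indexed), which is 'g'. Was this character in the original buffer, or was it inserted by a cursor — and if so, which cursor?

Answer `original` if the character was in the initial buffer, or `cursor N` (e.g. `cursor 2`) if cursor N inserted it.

After op 1 (delete): buffer="pyqpk" (len 5), cursors c1@2 c2@3 c3@3, authorship .....
After op 2 (move_left): buffer="pyqpk" (len 5), cursors c1@1 c2@2 c3@2, authorship .....
After op 3 (add_cursor(1)): buffer="pyqpk" (len 5), cursors c1@1 c4@1 c2@2 c3@2, authorship .....
After op 4 (delete): buffer="qpk" (len 3), cursors c1@0 c2@0 c3@0 c4@0, authorship ...
After op 5 (insert('g')): buffer="ggggqpk" (len 7), cursors c1@4 c2@4 c3@4 c4@4, authorship 1234...
Authorship (.=original, N=cursor N): 1 2 3 4 . . .
Index 1: author = 2

Answer: cursor 2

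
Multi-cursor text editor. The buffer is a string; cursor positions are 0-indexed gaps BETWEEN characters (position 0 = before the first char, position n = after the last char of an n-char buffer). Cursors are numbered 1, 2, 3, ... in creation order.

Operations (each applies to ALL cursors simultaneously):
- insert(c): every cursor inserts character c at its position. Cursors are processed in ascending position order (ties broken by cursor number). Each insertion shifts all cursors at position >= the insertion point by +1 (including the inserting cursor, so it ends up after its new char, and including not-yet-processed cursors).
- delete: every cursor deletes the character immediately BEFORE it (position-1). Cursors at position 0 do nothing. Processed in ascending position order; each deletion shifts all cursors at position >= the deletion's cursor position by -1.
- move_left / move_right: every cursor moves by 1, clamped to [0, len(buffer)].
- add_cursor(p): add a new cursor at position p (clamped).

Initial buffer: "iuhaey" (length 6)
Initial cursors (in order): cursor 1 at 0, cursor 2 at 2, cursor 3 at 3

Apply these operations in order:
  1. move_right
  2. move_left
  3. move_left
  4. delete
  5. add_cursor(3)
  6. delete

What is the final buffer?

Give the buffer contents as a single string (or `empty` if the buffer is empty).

Answer: hay

Derivation:
After op 1 (move_right): buffer="iuhaey" (len 6), cursors c1@1 c2@3 c3@4, authorship ......
After op 2 (move_left): buffer="iuhaey" (len 6), cursors c1@0 c2@2 c3@3, authorship ......
After op 3 (move_left): buffer="iuhaey" (len 6), cursors c1@0 c2@1 c3@2, authorship ......
After op 4 (delete): buffer="haey" (len 4), cursors c1@0 c2@0 c3@0, authorship ....
After op 5 (add_cursor(3)): buffer="haey" (len 4), cursors c1@0 c2@0 c3@0 c4@3, authorship ....
After op 6 (delete): buffer="hay" (len 3), cursors c1@0 c2@0 c3@0 c4@2, authorship ...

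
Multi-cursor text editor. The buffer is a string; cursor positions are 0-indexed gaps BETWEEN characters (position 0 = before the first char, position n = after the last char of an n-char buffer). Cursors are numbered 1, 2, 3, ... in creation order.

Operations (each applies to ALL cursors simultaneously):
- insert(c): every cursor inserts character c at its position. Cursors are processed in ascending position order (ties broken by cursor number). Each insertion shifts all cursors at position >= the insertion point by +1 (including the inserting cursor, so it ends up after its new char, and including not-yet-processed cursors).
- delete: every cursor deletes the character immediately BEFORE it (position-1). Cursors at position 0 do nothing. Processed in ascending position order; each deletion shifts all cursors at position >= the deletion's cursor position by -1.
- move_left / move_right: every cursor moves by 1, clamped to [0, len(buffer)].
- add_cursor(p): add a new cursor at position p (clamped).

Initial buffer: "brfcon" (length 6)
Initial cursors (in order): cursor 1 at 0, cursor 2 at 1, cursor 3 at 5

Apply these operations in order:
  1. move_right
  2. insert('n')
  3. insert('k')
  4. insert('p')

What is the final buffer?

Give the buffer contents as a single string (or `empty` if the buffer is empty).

After op 1 (move_right): buffer="brfcon" (len 6), cursors c1@1 c2@2 c3@6, authorship ......
After op 2 (insert('n')): buffer="bnrnfconn" (len 9), cursors c1@2 c2@4 c3@9, authorship .1.2....3
After op 3 (insert('k')): buffer="bnkrnkfconnk" (len 12), cursors c1@3 c2@6 c3@12, authorship .11.22....33
After op 4 (insert('p')): buffer="bnkprnkpfconnkp" (len 15), cursors c1@4 c2@8 c3@15, authorship .111.222....333

Answer: bnkprnkpfconnkp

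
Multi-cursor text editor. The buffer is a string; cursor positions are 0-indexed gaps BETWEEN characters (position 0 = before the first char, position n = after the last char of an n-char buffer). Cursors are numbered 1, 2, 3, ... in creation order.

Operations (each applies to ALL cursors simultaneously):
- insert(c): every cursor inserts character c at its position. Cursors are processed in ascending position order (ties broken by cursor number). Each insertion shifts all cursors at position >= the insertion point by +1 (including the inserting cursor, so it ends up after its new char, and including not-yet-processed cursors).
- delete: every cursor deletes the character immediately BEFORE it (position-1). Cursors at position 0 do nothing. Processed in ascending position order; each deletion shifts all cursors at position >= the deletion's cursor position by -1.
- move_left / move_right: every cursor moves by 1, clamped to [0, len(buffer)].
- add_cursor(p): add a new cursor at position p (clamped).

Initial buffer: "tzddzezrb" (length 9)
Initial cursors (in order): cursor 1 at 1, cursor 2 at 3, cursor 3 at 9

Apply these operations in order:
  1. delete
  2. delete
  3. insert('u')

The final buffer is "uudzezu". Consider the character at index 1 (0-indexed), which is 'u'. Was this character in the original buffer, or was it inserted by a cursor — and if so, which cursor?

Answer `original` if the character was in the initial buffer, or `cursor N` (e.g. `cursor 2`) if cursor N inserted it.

After op 1 (delete): buffer="zdzezr" (len 6), cursors c1@0 c2@1 c3@6, authorship ......
After op 2 (delete): buffer="dzez" (len 4), cursors c1@0 c2@0 c3@4, authorship ....
After op 3 (insert('u')): buffer="uudzezu" (len 7), cursors c1@2 c2@2 c3@7, authorship 12....3
Authorship (.=original, N=cursor N): 1 2 . . . . 3
Index 1: author = 2

Answer: cursor 2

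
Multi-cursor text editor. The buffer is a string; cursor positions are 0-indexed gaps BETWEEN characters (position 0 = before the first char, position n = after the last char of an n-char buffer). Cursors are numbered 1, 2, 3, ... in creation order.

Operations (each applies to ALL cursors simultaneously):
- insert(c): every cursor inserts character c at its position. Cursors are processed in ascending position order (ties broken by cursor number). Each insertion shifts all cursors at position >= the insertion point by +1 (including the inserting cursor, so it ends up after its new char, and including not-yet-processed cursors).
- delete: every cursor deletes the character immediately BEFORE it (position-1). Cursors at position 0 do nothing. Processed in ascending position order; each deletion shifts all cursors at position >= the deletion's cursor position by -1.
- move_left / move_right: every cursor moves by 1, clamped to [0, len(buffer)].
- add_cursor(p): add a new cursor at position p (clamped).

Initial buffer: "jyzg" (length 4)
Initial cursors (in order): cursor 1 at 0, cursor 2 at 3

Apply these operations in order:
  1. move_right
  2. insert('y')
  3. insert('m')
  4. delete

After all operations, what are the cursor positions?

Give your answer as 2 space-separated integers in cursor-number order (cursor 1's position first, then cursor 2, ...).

After op 1 (move_right): buffer="jyzg" (len 4), cursors c1@1 c2@4, authorship ....
After op 2 (insert('y')): buffer="jyyzgy" (len 6), cursors c1@2 c2@6, authorship .1...2
After op 3 (insert('m')): buffer="jymyzgym" (len 8), cursors c1@3 c2@8, authorship .11...22
After op 4 (delete): buffer="jyyzgy" (len 6), cursors c1@2 c2@6, authorship .1...2

Answer: 2 6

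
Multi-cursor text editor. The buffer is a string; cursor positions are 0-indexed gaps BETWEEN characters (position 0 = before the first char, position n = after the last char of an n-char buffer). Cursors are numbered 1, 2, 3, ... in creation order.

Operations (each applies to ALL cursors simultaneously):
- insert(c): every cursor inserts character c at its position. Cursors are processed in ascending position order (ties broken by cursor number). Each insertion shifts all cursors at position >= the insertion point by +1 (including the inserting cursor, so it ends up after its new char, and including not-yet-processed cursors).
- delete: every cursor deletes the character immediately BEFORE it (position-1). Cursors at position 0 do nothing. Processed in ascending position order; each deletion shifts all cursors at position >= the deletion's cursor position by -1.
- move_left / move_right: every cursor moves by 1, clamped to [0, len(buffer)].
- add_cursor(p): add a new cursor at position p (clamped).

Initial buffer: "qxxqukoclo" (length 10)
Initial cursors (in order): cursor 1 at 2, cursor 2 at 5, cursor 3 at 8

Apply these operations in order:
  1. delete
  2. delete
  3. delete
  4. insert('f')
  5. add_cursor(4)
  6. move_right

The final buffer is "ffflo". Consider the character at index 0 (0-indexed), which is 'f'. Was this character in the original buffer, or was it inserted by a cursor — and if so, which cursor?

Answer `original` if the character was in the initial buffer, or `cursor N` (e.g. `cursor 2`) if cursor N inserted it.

Answer: cursor 1

Derivation:
After op 1 (delete): buffer="qxqkolo" (len 7), cursors c1@1 c2@3 c3@5, authorship .......
After op 2 (delete): buffer="xklo" (len 4), cursors c1@0 c2@1 c3@2, authorship ....
After op 3 (delete): buffer="lo" (len 2), cursors c1@0 c2@0 c3@0, authorship ..
After op 4 (insert('f')): buffer="ffflo" (len 5), cursors c1@3 c2@3 c3@3, authorship 123..
After op 5 (add_cursor(4)): buffer="ffflo" (len 5), cursors c1@3 c2@3 c3@3 c4@4, authorship 123..
After op 6 (move_right): buffer="ffflo" (len 5), cursors c1@4 c2@4 c3@4 c4@5, authorship 123..
Authorship (.=original, N=cursor N): 1 2 3 . .
Index 0: author = 1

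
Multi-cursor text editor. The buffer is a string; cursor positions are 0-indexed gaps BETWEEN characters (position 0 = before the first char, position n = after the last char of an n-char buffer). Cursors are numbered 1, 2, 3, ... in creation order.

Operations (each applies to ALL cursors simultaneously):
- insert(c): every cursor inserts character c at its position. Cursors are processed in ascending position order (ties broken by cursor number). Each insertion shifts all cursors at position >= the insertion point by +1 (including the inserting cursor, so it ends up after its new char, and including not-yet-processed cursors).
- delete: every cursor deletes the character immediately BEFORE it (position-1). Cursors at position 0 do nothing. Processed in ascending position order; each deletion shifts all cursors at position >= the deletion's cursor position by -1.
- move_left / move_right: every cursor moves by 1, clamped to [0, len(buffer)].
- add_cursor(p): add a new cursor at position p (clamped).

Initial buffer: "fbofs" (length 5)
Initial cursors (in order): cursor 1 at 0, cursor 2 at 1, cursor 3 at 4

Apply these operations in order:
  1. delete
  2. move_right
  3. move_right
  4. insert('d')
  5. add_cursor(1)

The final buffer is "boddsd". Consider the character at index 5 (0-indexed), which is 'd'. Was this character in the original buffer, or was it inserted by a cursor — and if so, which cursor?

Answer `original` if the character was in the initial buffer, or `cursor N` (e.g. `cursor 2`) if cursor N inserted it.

Answer: cursor 3

Derivation:
After op 1 (delete): buffer="bos" (len 3), cursors c1@0 c2@0 c3@2, authorship ...
After op 2 (move_right): buffer="bos" (len 3), cursors c1@1 c2@1 c3@3, authorship ...
After op 3 (move_right): buffer="bos" (len 3), cursors c1@2 c2@2 c3@3, authorship ...
After op 4 (insert('d')): buffer="boddsd" (len 6), cursors c1@4 c2@4 c3@6, authorship ..12.3
After op 5 (add_cursor(1)): buffer="boddsd" (len 6), cursors c4@1 c1@4 c2@4 c3@6, authorship ..12.3
Authorship (.=original, N=cursor N): . . 1 2 . 3
Index 5: author = 3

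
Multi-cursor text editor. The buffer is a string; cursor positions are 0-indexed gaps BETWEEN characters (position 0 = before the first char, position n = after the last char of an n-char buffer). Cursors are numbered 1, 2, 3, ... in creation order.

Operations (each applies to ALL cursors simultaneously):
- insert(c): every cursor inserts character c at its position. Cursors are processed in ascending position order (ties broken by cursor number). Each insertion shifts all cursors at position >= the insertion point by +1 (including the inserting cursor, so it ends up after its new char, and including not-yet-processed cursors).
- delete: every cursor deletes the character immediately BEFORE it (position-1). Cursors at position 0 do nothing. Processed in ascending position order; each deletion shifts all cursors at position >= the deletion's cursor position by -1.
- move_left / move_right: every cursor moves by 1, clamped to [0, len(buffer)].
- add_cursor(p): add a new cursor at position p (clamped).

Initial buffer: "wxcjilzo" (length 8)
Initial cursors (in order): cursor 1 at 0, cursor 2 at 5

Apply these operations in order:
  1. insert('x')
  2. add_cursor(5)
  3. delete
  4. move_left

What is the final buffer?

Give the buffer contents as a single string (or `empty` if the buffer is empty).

Answer: wxcilzo

Derivation:
After op 1 (insert('x')): buffer="xwxcjixlzo" (len 10), cursors c1@1 c2@7, authorship 1.....2...
After op 2 (add_cursor(5)): buffer="xwxcjixlzo" (len 10), cursors c1@1 c3@5 c2@7, authorship 1.....2...
After op 3 (delete): buffer="wxcilzo" (len 7), cursors c1@0 c3@3 c2@4, authorship .......
After op 4 (move_left): buffer="wxcilzo" (len 7), cursors c1@0 c3@2 c2@3, authorship .......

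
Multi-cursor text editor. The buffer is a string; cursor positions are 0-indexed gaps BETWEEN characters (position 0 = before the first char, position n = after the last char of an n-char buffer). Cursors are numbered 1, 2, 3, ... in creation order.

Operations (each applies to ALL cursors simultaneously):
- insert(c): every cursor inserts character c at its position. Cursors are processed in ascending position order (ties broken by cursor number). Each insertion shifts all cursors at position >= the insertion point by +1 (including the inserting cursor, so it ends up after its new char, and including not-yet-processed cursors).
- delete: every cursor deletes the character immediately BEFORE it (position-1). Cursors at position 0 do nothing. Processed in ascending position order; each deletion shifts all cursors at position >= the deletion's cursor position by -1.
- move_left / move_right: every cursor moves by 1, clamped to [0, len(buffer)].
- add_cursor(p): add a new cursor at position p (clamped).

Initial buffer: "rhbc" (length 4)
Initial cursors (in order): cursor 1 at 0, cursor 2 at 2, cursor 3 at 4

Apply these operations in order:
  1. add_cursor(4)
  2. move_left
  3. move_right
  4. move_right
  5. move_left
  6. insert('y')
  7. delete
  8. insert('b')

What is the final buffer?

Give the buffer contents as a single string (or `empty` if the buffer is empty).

Answer: rbhbbbbc

Derivation:
After op 1 (add_cursor(4)): buffer="rhbc" (len 4), cursors c1@0 c2@2 c3@4 c4@4, authorship ....
After op 2 (move_left): buffer="rhbc" (len 4), cursors c1@0 c2@1 c3@3 c4@3, authorship ....
After op 3 (move_right): buffer="rhbc" (len 4), cursors c1@1 c2@2 c3@4 c4@4, authorship ....
After op 4 (move_right): buffer="rhbc" (len 4), cursors c1@2 c2@3 c3@4 c4@4, authorship ....
After op 5 (move_left): buffer="rhbc" (len 4), cursors c1@1 c2@2 c3@3 c4@3, authorship ....
After op 6 (insert('y')): buffer="ryhybyyc" (len 8), cursors c1@2 c2@4 c3@7 c4@7, authorship .1.2.34.
After op 7 (delete): buffer="rhbc" (len 4), cursors c1@1 c2@2 c3@3 c4@3, authorship ....
After op 8 (insert('b')): buffer="rbhbbbbc" (len 8), cursors c1@2 c2@4 c3@7 c4@7, authorship .1.2.34.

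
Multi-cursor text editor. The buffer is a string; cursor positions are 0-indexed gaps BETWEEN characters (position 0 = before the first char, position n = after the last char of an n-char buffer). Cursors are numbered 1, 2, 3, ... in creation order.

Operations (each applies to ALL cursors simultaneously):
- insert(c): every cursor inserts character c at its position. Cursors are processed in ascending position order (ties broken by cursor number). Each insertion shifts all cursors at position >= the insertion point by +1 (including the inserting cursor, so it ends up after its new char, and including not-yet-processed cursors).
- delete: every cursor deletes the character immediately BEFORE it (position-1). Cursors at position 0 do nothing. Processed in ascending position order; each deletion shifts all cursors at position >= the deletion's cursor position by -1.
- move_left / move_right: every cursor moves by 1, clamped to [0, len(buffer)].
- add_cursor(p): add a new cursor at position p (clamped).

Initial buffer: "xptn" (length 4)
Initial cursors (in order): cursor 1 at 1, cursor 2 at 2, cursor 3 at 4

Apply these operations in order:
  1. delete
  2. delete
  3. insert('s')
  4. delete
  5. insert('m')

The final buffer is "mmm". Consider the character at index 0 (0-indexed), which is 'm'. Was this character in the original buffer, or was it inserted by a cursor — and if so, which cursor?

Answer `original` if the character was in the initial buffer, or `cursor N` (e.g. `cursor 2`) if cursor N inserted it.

After op 1 (delete): buffer="t" (len 1), cursors c1@0 c2@0 c3@1, authorship .
After op 2 (delete): buffer="" (len 0), cursors c1@0 c2@0 c3@0, authorship 
After op 3 (insert('s')): buffer="sss" (len 3), cursors c1@3 c2@3 c3@3, authorship 123
After op 4 (delete): buffer="" (len 0), cursors c1@0 c2@0 c3@0, authorship 
After op 5 (insert('m')): buffer="mmm" (len 3), cursors c1@3 c2@3 c3@3, authorship 123
Authorship (.=original, N=cursor N): 1 2 3
Index 0: author = 1

Answer: cursor 1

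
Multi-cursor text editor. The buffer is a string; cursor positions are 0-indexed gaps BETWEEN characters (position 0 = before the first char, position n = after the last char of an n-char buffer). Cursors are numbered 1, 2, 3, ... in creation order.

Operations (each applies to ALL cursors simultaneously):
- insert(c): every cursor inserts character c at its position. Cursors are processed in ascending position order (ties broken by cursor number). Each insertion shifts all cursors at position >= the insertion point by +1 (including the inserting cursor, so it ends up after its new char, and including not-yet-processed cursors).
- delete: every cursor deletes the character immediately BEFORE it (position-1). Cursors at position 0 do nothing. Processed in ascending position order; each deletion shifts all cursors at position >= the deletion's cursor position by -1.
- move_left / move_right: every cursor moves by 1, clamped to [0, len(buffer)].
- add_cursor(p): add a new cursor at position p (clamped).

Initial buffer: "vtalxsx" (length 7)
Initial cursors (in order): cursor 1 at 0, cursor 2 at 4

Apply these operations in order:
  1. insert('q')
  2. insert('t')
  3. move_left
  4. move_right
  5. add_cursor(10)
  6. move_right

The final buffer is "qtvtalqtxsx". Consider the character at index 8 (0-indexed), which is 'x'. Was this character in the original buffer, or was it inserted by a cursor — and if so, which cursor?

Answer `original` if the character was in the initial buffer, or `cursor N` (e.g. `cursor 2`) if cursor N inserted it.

Answer: original

Derivation:
After op 1 (insert('q')): buffer="qvtalqxsx" (len 9), cursors c1@1 c2@6, authorship 1....2...
After op 2 (insert('t')): buffer="qtvtalqtxsx" (len 11), cursors c1@2 c2@8, authorship 11....22...
After op 3 (move_left): buffer="qtvtalqtxsx" (len 11), cursors c1@1 c2@7, authorship 11....22...
After op 4 (move_right): buffer="qtvtalqtxsx" (len 11), cursors c1@2 c2@8, authorship 11....22...
After op 5 (add_cursor(10)): buffer="qtvtalqtxsx" (len 11), cursors c1@2 c2@8 c3@10, authorship 11....22...
After op 6 (move_right): buffer="qtvtalqtxsx" (len 11), cursors c1@3 c2@9 c3@11, authorship 11....22...
Authorship (.=original, N=cursor N): 1 1 . . . . 2 2 . . .
Index 8: author = original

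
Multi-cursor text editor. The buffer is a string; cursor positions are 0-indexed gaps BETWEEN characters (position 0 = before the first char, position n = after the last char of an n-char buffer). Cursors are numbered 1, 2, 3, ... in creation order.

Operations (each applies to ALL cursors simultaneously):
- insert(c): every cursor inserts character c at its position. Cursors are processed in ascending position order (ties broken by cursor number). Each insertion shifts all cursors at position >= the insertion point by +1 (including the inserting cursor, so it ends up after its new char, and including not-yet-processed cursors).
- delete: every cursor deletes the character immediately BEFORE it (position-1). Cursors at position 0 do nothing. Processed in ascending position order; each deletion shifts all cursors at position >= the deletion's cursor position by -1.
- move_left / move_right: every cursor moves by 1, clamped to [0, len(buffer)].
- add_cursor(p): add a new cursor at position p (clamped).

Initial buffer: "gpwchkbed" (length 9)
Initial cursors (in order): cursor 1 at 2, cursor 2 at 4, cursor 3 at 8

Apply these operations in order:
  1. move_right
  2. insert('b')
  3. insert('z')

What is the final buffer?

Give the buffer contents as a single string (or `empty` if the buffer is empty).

Answer: gpwbzchbzkbedbz

Derivation:
After op 1 (move_right): buffer="gpwchkbed" (len 9), cursors c1@3 c2@5 c3@9, authorship .........
After op 2 (insert('b')): buffer="gpwbchbkbedb" (len 12), cursors c1@4 c2@7 c3@12, authorship ...1..2....3
After op 3 (insert('z')): buffer="gpwbzchbzkbedbz" (len 15), cursors c1@5 c2@9 c3@15, authorship ...11..22....33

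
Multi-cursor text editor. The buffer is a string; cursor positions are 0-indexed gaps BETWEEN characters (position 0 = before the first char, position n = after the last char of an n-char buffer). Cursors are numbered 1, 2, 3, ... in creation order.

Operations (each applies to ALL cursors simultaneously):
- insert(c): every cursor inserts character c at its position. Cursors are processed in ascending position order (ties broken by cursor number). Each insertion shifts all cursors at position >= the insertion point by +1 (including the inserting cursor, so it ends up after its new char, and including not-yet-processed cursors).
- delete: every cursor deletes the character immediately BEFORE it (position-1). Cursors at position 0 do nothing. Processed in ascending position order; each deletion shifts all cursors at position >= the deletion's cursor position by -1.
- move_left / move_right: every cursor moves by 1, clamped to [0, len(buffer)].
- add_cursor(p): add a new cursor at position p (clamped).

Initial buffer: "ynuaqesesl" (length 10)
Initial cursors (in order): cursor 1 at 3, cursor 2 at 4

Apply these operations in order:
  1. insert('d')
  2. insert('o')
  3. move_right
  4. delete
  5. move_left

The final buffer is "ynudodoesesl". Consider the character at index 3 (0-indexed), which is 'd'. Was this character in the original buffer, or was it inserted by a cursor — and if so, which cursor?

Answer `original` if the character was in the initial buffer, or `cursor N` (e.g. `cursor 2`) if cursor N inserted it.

After op 1 (insert('d')): buffer="ynudadqesesl" (len 12), cursors c1@4 c2@6, authorship ...1.2......
After op 2 (insert('o')): buffer="ynudoadoqesesl" (len 14), cursors c1@5 c2@8, authorship ...11.22......
After op 3 (move_right): buffer="ynudoadoqesesl" (len 14), cursors c1@6 c2@9, authorship ...11.22......
After op 4 (delete): buffer="ynudodoesesl" (len 12), cursors c1@5 c2@7, authorship ...1122.....
After op 5 (move_left): buffer="ynudodoesesl" (len 12), cursors c1@4 c2@6, authorship ...1122.....
Authorship (.=original, N=cursor N): . . . 1 1 2 2 . . . . .
Index 3: author = 1

Answer: cursor 1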